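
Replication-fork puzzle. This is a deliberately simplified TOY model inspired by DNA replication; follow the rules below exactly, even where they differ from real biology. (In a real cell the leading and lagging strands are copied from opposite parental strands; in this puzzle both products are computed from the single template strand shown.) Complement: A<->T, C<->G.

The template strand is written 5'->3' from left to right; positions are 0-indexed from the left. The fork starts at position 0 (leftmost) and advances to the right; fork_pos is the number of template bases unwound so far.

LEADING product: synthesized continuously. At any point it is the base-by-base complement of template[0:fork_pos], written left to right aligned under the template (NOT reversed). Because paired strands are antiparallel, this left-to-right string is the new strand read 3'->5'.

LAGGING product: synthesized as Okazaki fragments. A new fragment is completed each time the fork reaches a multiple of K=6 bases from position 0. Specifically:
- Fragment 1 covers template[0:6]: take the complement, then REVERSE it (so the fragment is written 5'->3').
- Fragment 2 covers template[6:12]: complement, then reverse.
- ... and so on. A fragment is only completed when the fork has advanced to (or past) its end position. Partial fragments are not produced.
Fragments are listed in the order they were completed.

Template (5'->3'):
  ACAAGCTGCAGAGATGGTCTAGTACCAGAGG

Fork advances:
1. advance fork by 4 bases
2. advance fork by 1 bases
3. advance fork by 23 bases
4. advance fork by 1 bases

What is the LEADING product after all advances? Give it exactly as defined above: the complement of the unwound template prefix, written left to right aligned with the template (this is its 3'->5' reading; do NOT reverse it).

Step 1: advance 4 -> fork_pos = 0 + 4 = 4.
Step 2: advance 1 -> fork_pos = 4 + 1 = 5.
Step 3: advance 23 -> fork_pos = 5 + 23 = 28.
Step 4: advance 1 -> fork_pos = 28 + 1 = 29.
Unwound prefix: template[0:29] = ACAAGCTGCAGAGATGGTCTAGTACCAGA
Complement it base by base (A<->T, C<->G), keeping left-to-right order:
  [0:5] ACAAG -> TGTTC
  [5:10] CTGCA -> GACGT
  [10:15] GAGAT -> CTCTA
  [15:20] GGTCT -> CCAGA
  [20:25] AGTAC -> TCATG
  [25:29] CAGA -> GTCT
Concatenate: TGTTCGACGTCTCTACCAGATCATGGTCT (length 29; written aligned with the template, i.e. 3'->5').

Answer: TGTTCGACGTCTCTACCAGATCATGGTCT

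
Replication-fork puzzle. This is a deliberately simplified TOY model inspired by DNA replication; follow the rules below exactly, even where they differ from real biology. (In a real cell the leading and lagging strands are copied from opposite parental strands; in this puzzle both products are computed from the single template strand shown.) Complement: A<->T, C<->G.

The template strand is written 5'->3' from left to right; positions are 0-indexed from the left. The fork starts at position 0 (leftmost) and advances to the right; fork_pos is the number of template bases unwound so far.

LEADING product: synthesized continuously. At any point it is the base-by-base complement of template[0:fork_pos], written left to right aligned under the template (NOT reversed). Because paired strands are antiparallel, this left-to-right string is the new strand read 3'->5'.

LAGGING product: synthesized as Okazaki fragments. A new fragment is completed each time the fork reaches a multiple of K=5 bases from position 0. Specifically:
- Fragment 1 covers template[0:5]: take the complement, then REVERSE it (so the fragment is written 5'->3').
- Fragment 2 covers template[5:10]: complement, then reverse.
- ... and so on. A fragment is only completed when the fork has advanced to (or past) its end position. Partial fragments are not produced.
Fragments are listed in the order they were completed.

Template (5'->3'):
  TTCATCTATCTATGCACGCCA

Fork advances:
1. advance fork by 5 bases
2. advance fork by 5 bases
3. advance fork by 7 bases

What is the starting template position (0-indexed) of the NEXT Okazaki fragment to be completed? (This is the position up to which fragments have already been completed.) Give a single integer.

Step 1: advance 5 -> fork_pos = 0 + 5 = 5. Reached multiple(s) of 5: 5 -> fragment 1 completed (1 total).
Step 2: advance 5 -> fork_pos = 5 + 5 = 10. Reached multiple(s) of 5: 10 -> fragment 2 completed (2 total).
Step 3: advance 7 -> fork_pos = 10 + 7 = 17. Reached multiple(s) of 5: 15 -> fragment 3 completed (3 total).
3 fragment(s) completed, covering template[0:15] (3 x 5 = 15). The next fragment, fragment 4, covers template[15:20], so it starts at position 15.

Answer: 15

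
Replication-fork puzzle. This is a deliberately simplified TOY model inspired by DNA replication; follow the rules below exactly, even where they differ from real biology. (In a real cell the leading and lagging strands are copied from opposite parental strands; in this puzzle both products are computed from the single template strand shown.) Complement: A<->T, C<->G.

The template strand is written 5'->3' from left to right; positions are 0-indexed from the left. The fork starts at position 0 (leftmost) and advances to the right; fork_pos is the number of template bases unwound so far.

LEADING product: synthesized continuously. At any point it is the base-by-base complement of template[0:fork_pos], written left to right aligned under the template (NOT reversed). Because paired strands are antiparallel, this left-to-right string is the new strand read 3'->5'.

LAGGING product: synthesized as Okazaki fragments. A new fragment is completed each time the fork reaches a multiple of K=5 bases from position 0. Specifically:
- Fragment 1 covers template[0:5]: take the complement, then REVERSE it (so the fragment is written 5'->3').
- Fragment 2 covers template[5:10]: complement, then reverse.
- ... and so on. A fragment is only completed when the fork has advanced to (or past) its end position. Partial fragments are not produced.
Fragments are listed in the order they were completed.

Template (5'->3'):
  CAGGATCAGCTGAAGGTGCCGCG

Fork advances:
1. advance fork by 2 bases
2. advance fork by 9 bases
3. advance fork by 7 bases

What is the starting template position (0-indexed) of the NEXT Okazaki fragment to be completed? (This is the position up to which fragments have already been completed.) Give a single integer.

Step 1: advance 2 -> fork_pos = 0 + 2 = 2. Next multiple of 5 is 5 (not reached); still 0 fragment(s).
Step 2: advance 9 -> fork_pos = 2 + 9 = 11. Reached multiple(s) of 5: 5, 10 -> fragments 1-2 completed (2 total).
Step 3: advance 7 -> fork_pos = 11 + 7 = 18. Reached multiple(s) of 5: 15 -> fragment 3 completed (3 total).
3 fragment(s) completed, covering template[0:15] (3 x 5 = 15). The next fragment, fragment 4, covers template[15:20], so it starts at position 15.

Answer: 15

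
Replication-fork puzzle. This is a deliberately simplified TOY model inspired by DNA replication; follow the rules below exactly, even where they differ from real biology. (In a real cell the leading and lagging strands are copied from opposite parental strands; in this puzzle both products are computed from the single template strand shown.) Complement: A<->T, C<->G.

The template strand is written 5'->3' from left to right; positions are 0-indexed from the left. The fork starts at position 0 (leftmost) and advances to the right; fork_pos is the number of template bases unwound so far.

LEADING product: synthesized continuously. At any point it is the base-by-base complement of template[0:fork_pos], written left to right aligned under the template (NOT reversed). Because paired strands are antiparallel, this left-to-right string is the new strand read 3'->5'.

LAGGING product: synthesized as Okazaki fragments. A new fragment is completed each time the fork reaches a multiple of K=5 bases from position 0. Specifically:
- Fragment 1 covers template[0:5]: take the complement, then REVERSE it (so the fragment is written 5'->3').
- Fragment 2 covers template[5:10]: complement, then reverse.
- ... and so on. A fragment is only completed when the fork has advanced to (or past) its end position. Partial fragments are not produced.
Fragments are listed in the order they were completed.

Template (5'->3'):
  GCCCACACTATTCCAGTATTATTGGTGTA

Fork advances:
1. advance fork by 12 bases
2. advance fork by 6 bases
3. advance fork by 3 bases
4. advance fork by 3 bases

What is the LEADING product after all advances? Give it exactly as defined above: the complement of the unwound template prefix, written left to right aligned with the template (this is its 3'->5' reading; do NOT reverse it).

Answer: CGGGTGTGATAAGGTCATAATAAC

Derivation:
Step 1: advance 12 -> fork_pos = 0 + 12 = 12.
Step 2: advance 6 -> fork_pos = 12 + 6 = 18.
Step 3: advance 3 -> fork_pos = 18 + 3 = 21.
Step 4: advance 3 -> fork_pos = 21 + 3 = 24.
Unwound prefix: template[0:24] = GCCCACACTATTCCAGTATTATTG
Complement it base by base (A<->T, C<->G), keeping left-to-right order:
  [0:5] GCCCA -> CGGGT
  [5:10] CACTA -> GTGAT
  [10:15] TTCCA -> AAGGT
  [15:20] GTATT -> CATAA
  [20:24] ATTG -> TAAC
Concatenate: CGGGTGTGATAAGGTCATAATAAC (length 24; written aligned with the template, i.e. 3'->5').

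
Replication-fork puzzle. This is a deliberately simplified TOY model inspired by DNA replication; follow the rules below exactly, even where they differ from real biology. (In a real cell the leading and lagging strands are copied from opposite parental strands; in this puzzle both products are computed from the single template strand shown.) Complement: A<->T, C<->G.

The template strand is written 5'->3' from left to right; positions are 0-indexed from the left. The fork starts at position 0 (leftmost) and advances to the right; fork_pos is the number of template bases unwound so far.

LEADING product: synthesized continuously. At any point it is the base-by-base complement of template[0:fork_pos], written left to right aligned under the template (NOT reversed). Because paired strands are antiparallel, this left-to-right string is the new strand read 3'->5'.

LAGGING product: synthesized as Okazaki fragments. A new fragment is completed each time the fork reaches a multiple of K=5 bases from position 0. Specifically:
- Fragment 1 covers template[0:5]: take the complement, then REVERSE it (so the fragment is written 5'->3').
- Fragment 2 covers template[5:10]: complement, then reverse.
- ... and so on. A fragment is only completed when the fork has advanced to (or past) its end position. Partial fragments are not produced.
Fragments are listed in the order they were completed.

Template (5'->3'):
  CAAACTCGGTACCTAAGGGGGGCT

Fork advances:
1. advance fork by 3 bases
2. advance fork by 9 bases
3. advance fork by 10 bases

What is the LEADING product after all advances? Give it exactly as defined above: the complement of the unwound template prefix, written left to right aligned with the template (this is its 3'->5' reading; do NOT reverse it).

Answer: GTTTGAGCCATGGATTCCCCCC

Derivation:
Step 1: advance 3 -> fork_pos = 0 + 3 = 3.
Step 2: advance 9 -> fork_pos = 3 + 9 = 12.
Step 3: advance 10 -> fork_pos = 12 + 10 = 22.
Unwound prefix: template[0:22] = CAAACTCGGTACCTAAGGGGGG
Complement it base by base (A<->T, C<->G), keeping left-to-right order:
  [0:5] CAAAC -> GTTTG
  [5:10] TCGGT -> AGCCA
  [10:15] ACCTA -> TGGAT
  [15:20] AGGGG -> TCCCC
  [20:22] GG -> CC
Concatenate: GTTTGAGCCATGGATTCCCCCC (length 22; written aligned with the template, i.e. 3'->5').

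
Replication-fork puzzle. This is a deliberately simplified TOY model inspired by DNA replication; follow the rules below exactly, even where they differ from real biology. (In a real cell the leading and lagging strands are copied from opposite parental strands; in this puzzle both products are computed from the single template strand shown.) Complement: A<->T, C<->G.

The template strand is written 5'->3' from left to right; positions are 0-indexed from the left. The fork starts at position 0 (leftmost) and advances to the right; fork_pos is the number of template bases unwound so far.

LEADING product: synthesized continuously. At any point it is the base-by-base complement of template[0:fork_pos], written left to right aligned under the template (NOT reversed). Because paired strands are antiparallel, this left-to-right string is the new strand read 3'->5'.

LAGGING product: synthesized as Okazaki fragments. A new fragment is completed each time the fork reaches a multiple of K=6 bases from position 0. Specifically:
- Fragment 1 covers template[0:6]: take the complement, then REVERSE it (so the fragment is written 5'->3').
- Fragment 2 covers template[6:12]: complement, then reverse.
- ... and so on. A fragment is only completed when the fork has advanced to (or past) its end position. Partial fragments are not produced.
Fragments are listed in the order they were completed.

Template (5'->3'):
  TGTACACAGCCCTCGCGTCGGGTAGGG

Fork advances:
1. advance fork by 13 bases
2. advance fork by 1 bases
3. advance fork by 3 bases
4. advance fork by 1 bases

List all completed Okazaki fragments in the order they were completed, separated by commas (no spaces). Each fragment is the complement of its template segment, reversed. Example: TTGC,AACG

Step 1: advance 13 -> fork_pos = 0 + 13 = 13. Reached multiple(s) of 6: 6, 12 -> fragments 1-2 completed (2 total).
Step 2: advance 1 -> fork_pos = 13 + 1 = 14. Next multiple of 6 is 18 (not reached); still 2 fragment(s).
Step 3: advance 3 -> fork_pos = 14 + 3 = 17. Next multiple of 6 is 18 (not reached); still 2 fragment(s).
Step 4: advance 1 -> fork_pos = 17 + 1 = 18. Reached multiple(s) of 6: 18 -> fragment 3 completed (3 total).
Final fork_pos = 18, so 3 fragment(s) are complete. Build each: template segment -> complement -> reverse.
Fragment 1: template[0:6] = TGTACA -> complement ACATGT -> reversed TGTACA
Fragment 2: template[6:12] = CAGCCC -> complement GTCGGG -> reversed GGGCTG
Fragment 3: template[12:18] = TCGCGT -> complement AGCGCA -> reversed ACGCGA

Answer: TGTACA,GGGCTG,ACGCGA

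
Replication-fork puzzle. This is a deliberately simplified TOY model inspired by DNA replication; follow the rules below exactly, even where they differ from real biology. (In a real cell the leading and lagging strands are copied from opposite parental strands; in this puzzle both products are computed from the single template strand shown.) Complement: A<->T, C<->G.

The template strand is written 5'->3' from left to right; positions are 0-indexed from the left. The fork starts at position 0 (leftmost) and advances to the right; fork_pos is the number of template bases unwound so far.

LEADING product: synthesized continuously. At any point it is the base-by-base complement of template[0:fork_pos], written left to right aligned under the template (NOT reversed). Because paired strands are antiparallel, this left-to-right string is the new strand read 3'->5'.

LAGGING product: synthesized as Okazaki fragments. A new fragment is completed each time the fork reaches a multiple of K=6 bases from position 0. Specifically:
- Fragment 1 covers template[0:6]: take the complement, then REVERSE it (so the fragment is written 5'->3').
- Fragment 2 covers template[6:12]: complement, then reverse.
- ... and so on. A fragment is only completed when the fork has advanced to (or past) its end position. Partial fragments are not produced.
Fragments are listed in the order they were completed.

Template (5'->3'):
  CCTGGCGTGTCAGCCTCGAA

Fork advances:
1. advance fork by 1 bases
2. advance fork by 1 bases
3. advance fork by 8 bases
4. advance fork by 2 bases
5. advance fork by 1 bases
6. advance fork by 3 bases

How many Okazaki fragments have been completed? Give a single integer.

Step 1: advance 1 -> fork_pos = 0 + 1 = 1. Next multiple of 6 is 6 (not reached); still 0 fragment(s).
Step 2: advance 1 -> fork_pos = 1 + 1 = 2. Next multiple of 6 is 6 (not reached); still 0 fragment(s).
Step 3: advance 8 -> fork_pos = 2 + 8 = 10. Reached multiple(s) of 6: 6 -> fragment 1 completed (1 total).
Step 4: advance 2 -> fork_pos = 10 + 2 = 12. Reached multiple(s) of 6: 12 -> fragment 2 completed (2 total).
Step 5: advance 1 -> fork_pos = 12 + 1 = 13. Next multiple of 6 is 18 (not reached); still 2 fragment(s).
Step 6: advance 3 -> fork_pos = 13 + 3 = 16. Next multiple of 6 is 18 (not reached); still 2 fragment(s).
Check: final fork_pos = 16; the multiples of 6 that are <= 16 are 6..12 -> 16 // 6 = 2 completed fragment(s).

Answer: 2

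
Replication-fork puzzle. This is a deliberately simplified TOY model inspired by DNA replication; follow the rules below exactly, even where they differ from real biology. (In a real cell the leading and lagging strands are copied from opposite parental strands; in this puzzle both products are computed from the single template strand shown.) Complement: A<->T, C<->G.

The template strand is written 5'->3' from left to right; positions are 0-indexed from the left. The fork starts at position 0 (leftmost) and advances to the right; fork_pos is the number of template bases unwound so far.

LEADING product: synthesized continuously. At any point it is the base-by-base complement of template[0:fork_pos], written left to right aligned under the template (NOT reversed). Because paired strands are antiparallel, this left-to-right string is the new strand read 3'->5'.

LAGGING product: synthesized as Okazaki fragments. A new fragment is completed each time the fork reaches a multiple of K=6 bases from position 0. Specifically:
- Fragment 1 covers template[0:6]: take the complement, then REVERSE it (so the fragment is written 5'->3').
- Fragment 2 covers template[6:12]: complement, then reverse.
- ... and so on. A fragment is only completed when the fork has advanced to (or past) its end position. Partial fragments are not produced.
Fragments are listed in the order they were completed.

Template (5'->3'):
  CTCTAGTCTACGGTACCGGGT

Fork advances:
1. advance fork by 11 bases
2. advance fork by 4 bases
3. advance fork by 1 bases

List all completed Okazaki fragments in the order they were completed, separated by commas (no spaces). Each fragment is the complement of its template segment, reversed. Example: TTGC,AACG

Step 1: advance 11 -> fork_pos = 0 + 11 = 11. Reached multiple(s) of 6: 6 -> fragment 1 completed (1 total).
Step 2: advance 4 -> fork_pos = 11 + 4 = 15. Reached multiple(s) of 6: 12 -> fragment 2 completed (2 total).
Step 3: advance 1 -> fork_pos = 15 + 1 = 16. Next multiple of 6 is 18 (not reached); still 2 fragment(s).
Final fork_pos = 16, so 2 fragment(s) are complete. Build each: template segment -> complement -> reverse.
Fragment 1: template[0:6] = CTCTAG -> complement GAGATC -> reversed CTAGAG
Fragment 2: template[6:12] = TCTACG -> complement AGATGC -> reversed CGTAGA

Answer: CTAGAG,CGTAGA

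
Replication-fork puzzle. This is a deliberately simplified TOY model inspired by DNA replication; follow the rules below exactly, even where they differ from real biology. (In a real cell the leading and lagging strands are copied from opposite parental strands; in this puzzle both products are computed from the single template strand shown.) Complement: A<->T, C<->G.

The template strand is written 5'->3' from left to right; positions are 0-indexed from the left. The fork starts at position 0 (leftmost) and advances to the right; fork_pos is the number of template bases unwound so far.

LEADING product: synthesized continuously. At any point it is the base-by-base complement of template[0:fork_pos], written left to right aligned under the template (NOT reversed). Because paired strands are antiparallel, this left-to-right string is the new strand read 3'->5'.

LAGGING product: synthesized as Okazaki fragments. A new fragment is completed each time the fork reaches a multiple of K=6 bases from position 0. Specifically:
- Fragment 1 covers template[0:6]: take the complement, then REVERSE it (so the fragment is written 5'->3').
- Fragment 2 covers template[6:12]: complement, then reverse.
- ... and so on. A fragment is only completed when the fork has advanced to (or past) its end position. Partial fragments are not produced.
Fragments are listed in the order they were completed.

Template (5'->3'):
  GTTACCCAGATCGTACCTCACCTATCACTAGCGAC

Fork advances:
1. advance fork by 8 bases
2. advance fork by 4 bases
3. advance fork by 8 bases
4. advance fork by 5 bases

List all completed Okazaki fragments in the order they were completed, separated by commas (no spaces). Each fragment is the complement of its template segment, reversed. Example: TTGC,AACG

Answer: GGTAAC,GATCTG,AGGTAC,TAGGTG

Derivation:
Step 1: advance 8 -> fork_pos = 0 + 8 = 8. Reached multiple(s) of 6: 6 -> fragment 1 completed (1 total).
Step 2: advance 4 -> fork_pos = 8 + 4 = 12. Reached multiple(s) of 6: 12 -> fragment 2 completed (2 total).
Step 3: advance 8 -> fork_pos = 12 + 8 = 20. Reached multiple(s) of 6: 18 -> fragment 3 completed (3 total).
Step 4: advance 5 -> fork_pos = 20 + 5 = 25. Reached multiple(s) of 6: 24 -> fragment 4 completed (4 total).
Final fork_pos = 25, so 4 fragment(s) are complete. Build each: template segment -> complement -> reverse.
Fragment 1: template[0:6] = GTTACC -> complement CAATGG -> reversed GGTAAC
Fragment 2: template[6:12] = CAGATC -> complement GTCTAG -> reversed GATCTG
Fragment 3: template[12:18] = GTACCT -> complement CATGGA -> reversed AGGTAC
Fragment 4: template[18:24] = CACCTA -> complement GTGGAT -> reversed TAGGTG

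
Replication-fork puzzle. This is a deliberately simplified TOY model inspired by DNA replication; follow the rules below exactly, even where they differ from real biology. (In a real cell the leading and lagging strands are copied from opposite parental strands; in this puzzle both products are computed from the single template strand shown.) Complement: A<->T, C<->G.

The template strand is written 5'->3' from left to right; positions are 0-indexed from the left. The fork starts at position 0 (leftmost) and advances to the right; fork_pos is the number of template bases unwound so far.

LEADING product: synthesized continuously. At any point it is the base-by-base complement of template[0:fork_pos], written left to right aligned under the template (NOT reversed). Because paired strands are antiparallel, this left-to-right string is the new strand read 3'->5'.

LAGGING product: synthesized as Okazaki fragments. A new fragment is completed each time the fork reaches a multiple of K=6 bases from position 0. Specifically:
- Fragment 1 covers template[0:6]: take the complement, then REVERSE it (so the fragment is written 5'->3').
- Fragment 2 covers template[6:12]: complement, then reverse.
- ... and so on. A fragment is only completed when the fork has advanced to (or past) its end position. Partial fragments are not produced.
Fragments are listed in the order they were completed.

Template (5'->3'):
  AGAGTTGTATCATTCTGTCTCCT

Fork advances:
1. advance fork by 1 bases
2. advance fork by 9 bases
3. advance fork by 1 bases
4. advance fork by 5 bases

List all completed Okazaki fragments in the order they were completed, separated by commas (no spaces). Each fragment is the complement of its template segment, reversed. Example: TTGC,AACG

Answer: AACTCT,TGATAC

Derivation:
Step 1: advance 1 -> fork_pos = 0 + 1 = 1. Next multiple of 6 is 6 (not reached); still 0 fragment(s).
Step 2: advance 9 -> fork_pos = 1 + 9 = 10. Reached multiple(s) of 6: 6 -> fragment 1 completed (1 total).
Step 3: advance 1 -> fork_pos = 10 + 1 = 11. Next multiple of 6 is 12 (not reached); still 1 fragment(s).
Step 4: advance 5 -> fork_pos = 11 + 5 = 16. Reached multiple(s) of 6: 12 -> fragment 2 completed (2 total).
Final fork_pos = 16, so 2 fragment(s) are complete. Build each: template segment -> complement -> reverse.
Fragment 1: template[0:6] = AGAGTT -> complement TCTCAA -> reversed AACTCT
Fragment 2: template[6:12] = GTATCA -> complement CATAGT -> reversed TGATAC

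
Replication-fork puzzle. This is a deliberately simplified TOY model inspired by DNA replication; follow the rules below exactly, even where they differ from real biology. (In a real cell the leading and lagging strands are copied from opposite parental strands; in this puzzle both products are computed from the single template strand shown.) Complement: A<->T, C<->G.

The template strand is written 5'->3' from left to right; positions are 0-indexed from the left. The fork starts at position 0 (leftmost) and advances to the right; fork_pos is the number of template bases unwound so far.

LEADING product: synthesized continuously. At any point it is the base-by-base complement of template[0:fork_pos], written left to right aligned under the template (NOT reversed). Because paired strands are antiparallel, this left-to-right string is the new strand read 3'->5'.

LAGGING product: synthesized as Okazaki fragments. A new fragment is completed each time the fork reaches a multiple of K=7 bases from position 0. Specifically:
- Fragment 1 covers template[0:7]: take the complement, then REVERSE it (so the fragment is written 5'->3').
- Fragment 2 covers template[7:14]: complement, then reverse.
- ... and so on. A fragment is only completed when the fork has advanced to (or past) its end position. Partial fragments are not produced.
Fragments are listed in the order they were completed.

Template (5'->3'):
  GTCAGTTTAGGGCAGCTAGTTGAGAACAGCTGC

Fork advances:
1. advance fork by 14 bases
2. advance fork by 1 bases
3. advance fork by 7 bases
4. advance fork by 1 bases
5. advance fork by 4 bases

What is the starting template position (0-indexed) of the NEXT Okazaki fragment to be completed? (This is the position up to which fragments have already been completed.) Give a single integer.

Step 1: advance 14 -> fork_pos = 0 + 14 = 14. Reached multiple(s) of 7: 7, 14 -> fragments 1-2 completed (2 total).
Step 2: advance 1 -> fork_pos = 14 + 1 = 15. Next multiple of 7 is 21 (not reached); still 2 fragment(s).
Step 3: advance 7 -> fork_pos = 15 + 7 = 22. Reached multiple(s) of 7: 21 -> fragment 3 completed (3 total).
Step 4: advance 1 -> fork_pos = 22 + 1 = 23. Next multiple of 7 is 28 (not reached); still 3 fragment(s).
Step 5: advance 4 -> fork_pos = 23 + 4 = 27. Next multiple of 7 is 28 (not reached); still 3 fragment(s).
3 fragment(s) completed, covering template[0:21] (3 x 7 = 21). The next fragment, fragment 4, covers template[21:28], so it starts at position 21.

Answer: 21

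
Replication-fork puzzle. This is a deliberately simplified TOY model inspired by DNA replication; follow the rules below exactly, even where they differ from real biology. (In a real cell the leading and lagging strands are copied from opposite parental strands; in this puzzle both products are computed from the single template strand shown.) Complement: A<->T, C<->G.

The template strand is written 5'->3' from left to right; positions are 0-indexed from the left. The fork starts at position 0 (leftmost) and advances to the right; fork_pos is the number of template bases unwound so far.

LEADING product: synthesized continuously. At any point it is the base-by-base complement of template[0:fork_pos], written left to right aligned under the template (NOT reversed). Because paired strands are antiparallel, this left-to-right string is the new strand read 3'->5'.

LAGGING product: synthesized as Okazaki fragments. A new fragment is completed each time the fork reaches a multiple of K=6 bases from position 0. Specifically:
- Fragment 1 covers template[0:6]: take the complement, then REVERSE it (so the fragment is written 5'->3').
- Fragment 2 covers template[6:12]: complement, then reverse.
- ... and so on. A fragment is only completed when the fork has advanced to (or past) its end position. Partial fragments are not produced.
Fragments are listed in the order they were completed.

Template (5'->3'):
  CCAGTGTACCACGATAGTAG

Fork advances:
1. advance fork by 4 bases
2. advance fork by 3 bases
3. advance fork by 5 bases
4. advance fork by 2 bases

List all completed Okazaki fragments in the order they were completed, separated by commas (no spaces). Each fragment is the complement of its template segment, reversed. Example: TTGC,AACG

Answer: CACTGG,GTGGTA

Derivation:
Step 1: advance 4 -> fork_pos = 0 + 4 = 4. Next multiple of 6 is 6 (not reached); still 0 fragment(s).
Step 2: advance 3 -> fork_pos = 4 + 3 = 7. Reached multiple(s) of 6: 6 -> fragment 1 completed (1 total).
Step 3: advance 5 -> fork_pos = 7 + 5 = 12. Reached multiple(s) of 6: 12 -> fragment 2 completed (2 total).
Step 4: advance 2 -> fork_pos = 12 + 2 = 14. Next multiple of 6 is 18 (not reached); still 2 fragment(s).
Final fork_pos = 14, so 2 fragment(s) are complete. Build each: template segment -> complement -> reverse.
Fragment 1: template[0:6] = CCAGTG -> complement GGTCAC -> reversed CACTGG
Fragment 2: template[6:12] = TACCAC -> complement ATGGTG -> reversed GTGGTA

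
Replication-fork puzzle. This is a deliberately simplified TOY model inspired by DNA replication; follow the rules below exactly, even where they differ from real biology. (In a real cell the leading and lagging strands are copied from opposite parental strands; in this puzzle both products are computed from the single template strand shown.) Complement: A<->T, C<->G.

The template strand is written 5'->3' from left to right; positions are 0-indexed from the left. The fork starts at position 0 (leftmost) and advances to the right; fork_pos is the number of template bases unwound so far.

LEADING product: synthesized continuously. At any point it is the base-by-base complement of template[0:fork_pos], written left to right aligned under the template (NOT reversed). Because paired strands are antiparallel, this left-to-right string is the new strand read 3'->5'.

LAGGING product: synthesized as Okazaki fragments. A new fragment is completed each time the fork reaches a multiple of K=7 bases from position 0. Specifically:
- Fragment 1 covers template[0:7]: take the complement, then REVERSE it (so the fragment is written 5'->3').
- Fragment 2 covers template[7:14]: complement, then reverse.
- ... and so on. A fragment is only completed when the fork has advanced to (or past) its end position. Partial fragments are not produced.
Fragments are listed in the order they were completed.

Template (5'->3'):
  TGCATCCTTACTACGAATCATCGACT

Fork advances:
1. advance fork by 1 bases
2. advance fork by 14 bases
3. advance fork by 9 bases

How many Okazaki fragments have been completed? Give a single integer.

Step 1: advance 1 -> fork_pos = 0 + 1 = 1. Next multiple of 7 is 7 (not reached); still 0 fragment(s).
Step 2: advance 14 -> fork_pos = 1 + 14 = 15. Reached multiple(s) of 7: 7, 14 -> fragments 1-2 completed (2 total).
Step 3: advance 9 -> fork_pos = 15 + 9 = 24. Reached multiple(s) of 7: 21 -> fragment 3 completed (3 total).
Check: final fork_pos = 24; the multiples of 7 that are <= 24 are 7..21 -> 24 // 7 = 3 completed fragment(s).

Answer: 3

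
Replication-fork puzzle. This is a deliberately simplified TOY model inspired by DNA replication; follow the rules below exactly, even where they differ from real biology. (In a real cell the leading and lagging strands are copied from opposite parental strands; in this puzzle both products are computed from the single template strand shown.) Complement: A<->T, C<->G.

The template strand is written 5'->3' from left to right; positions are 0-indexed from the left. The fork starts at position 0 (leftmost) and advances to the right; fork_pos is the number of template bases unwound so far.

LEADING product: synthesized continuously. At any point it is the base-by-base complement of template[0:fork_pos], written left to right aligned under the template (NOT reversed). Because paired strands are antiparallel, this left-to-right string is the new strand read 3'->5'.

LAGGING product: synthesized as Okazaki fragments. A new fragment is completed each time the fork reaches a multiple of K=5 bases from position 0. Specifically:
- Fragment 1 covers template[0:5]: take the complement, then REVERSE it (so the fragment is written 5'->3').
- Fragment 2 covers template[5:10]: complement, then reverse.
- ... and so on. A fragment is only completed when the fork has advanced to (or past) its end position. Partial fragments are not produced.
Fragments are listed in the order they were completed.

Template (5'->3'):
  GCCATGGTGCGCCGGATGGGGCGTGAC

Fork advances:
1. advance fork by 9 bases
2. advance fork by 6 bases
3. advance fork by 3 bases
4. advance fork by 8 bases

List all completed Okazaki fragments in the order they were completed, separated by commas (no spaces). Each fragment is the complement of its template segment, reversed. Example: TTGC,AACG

Step 1: advance 9 -> fork_pos = 0 + 9 = 9. Reached multiple(s) of 5: 5 -> fragment 1 completed (1 total).
Step 2: advance 6 -> fork_pos = 9 + 6 = 15. Reached multiple(s) of 5: 10, 15 -> fragments 2-3 completed (3 total).
Step 3: advance 3 -> fork_pos = 15 + 3 = 18. Next multiple of 5 is 20 (not reached); still 3 fragment(s).
Step 4: advance 8 -> fork_pos = 18 + 8 = 26. Reached multiple(s) of 5: 20, 25 -> fragments 4-5 completed (5 total).
Final fork_pos = 26, so 5 fragment(s) are complete. Build each: template segment -> complement -> reverse.
Fragment 1: template[0:5] = GCCAT -> complement CGGTA -> reversed ATGGC
Fragment 2: template[5:10] = GGTGC -> complement CCACG -> reversed GCACC
Fragment 3: template[10:15] = GCCGG -> complement CGGCC -> reversed CCGGC
Fragment 4: template[15:20] = ATGGG -> complement TACCC -> reversed CCCAT
Fragment 5: template[20:25] = GCGTG -> complement CGCAC -> reversed CACGC

Answer: ATGGC,GCACC,CCGGC,CCCAT,CACGC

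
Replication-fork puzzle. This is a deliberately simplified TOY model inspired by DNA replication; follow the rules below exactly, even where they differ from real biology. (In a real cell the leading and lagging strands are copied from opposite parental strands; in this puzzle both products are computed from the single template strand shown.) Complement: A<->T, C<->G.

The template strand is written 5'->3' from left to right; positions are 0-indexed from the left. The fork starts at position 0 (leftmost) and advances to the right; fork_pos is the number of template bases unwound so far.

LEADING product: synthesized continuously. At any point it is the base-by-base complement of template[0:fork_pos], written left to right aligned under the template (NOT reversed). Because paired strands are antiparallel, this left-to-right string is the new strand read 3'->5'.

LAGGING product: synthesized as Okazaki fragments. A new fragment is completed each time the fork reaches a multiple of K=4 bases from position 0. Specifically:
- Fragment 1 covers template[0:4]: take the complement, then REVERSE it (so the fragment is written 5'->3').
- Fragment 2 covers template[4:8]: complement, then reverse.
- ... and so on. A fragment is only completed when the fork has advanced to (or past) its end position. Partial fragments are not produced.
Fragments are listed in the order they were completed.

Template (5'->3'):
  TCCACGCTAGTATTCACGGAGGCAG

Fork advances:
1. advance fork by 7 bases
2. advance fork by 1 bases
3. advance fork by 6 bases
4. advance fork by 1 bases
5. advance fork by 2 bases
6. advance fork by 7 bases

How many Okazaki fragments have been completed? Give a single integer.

Answer: 6

Derivation:
Step 1: advance 7 -> fork_pos = 0 + 7 = 7. Reached multiple(s) of 4: 4 -> fragment 1 completed (1 total).
Step 2: advance 1 -> fork_pos = 7 + 1 = 8. Reached multiple(s) of 4: 8 -> fragment 2 completed (2 total).
Step 3: advance 6 -> fork_pos = 8 + 6 = 14. Reached multiple(s) of 4: 12 -> fragment 3 completed (3 total).
Step 4: advance 1 -> fork_pos = 14 + 1 = 15. Next multiple of 4 is 16 (not reached); still 3 fragment(s).
Step 5: advance 2 -> fork_pos = 15 + 2 = 17. Reached multiple(s) of 4: 16 -> fragment 4 completed (4 total).
Step 6: advance 7 -> fork_pos = 17 + 7 = 24. Reached multiple(s) of 4: 20, 24 -> fragments 5-6 completed (6 total).
Check: final fork_pos = 24; the multiples of 4 that are <= 24 are 4..24 -> 24 // 4 = 6 completed fragment(s).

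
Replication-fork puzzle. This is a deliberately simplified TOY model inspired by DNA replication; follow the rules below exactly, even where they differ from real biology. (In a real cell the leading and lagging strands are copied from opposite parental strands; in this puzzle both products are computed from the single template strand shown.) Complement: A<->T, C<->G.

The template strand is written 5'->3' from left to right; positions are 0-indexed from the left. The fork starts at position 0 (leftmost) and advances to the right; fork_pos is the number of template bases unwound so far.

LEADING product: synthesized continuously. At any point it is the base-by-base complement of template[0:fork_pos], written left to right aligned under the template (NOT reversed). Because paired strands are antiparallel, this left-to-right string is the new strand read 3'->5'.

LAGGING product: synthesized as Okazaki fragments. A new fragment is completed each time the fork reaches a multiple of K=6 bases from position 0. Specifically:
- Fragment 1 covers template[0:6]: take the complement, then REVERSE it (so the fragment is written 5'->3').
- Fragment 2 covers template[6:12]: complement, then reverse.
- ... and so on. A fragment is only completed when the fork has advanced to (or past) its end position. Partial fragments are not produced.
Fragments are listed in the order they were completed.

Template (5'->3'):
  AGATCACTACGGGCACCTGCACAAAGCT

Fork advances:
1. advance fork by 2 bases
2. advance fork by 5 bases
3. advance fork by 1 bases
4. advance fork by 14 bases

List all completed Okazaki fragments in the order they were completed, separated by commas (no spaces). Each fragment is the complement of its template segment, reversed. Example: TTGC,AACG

Answer: TGATCT,CCGTAG,AGGTGC

Derivation:
Step 1: advance 2 -> fork_pos = 0 + 2 = 2. Next multiple of 6 is 6 (not reached); still 0 fragment(s).
Step 2: advance 5 -> fork_pos = 2 + 5 = 7. Reached multiple(s) of 6: 6 -> fragment 1 completed (1 total).
Step 3: advance 1 -> fork_pos = 7 + 1 = 8. Next multiple of 6 is 12 (not reached); still 1 fragment(s).
Step 4: advance 14 -> fork_pos = 8 + 14 = 22. Reached multiple(s) of 6: 12, 18 -> fragments 2-3 completed (3 total).
Final fork_pos = 22, so 3 fragment(s) are complete. Build each: template segment -> complement -> reverse.
Fragment 1: template[0:6] = AGATCA -> complement TCTAGT -> reversed TGATCT
Fragment 2: template[6:12] = CTACGG -> complement GATGCC -> reversed CCGTAG
Fragment 3: template[12:18] = GCACCT -> complement CGTGGA -> reversed AGGTGC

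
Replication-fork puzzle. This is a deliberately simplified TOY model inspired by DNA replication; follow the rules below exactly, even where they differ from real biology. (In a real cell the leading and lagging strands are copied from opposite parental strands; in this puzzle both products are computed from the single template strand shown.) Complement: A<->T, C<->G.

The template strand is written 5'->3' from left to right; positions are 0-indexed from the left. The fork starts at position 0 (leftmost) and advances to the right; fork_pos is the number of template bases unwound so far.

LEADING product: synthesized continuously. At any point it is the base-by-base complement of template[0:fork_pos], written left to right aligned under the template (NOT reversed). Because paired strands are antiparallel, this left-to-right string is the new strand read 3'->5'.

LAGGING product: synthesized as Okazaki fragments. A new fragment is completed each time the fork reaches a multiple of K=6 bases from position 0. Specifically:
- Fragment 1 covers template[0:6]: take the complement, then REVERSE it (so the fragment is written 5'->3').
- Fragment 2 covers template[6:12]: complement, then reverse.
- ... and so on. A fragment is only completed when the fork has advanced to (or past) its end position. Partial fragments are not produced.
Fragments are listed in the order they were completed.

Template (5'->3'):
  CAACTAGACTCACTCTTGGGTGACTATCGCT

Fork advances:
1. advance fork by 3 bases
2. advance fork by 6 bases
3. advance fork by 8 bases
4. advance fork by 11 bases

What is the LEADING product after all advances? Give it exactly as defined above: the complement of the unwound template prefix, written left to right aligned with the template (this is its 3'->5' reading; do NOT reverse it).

Answer: GTTGATCTGAGTGAGAACCCACTGATAG

Derivation:
Step 1: advance 3 -> fork_pos = 0 + 3 = 3.
Step 2: advance 6 -> fork_pos = 3 + 6 = 9.
Step 3: advance 8 -> fork_pos = 9 + 8 = 17.
Step 4: advance 11 -> fork_pos = 17 + 11 = 28.
Unwound prefix: template[0:28] = CAACTAGACTCACTCTTGGGTGACTATC
Complement it base by base (A<->T, C<->G), keeping left-to-right order:
  [0:5] CAACT -> GTTGA
  [5:10] AGACT -> TCTGA
  [10:15] CACTC -> GTGAG
  [15:20] TTGGG -> AACCC
  [20:25] TGACT -> ACTGA
  [25:28] ATC -> TAG
Concatenate: GTTGATCTGAGTGAGAACCCACTGATAG (length 28; written aligned with the template, i.e. 3'->5').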